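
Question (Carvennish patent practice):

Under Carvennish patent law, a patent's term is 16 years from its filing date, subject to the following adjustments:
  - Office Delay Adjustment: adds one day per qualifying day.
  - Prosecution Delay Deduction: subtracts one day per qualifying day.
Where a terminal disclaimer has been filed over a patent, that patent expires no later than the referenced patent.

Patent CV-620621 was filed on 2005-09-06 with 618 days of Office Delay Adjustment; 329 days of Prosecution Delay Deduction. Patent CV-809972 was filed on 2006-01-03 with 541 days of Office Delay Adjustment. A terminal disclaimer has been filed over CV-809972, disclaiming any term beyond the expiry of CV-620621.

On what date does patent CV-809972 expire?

Natural term of CV-809972:
  Base: filing + 16 years → 3 January 2022.
  Office Delay Adjustment: +541 days → 28 June 2023.
Expiry of referenced patent CV-620621:
  Base: filing + 16 years → 6 September 2021.
  Office Delay Adjustment: +618 days → 17 May 2023.
  Prosecution Delay Deduction: −329 days → 22 June 2022.
Terminal disclaimer: CV-809972 expires on the earlier of 28 June 2023 and 22 June 2022.

2022-06-22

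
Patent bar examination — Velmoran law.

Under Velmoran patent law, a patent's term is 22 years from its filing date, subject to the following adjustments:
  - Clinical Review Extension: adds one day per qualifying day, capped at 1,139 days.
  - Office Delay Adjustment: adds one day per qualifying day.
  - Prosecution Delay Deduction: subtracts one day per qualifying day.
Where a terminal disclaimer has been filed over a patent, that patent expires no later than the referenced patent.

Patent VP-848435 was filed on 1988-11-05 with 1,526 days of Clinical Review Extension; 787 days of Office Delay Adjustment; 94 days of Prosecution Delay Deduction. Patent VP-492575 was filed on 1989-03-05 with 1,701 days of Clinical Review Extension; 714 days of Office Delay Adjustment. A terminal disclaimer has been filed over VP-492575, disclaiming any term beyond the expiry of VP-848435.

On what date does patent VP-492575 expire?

November 11, 2015

Natural term of VP-492575:
  Base: filing + 22 years → 5 March 2011.
  Clinical Review Extension: 1701 days claimed exceeds the 1139-day cap, so +1139 days → 17 April 2014.
  Office Delay Adjustment: +714 days → 31 March 2016.
Expiry of referenced patent VP-848435:
  Base: filing + 22 years → 5 November 2010.
  Clinical Review Extension: 1526 days claimed exceeds the 1139-day cap, so +1139 days → 18 December 2013.
  Office Delay Adjustment: +787 days → 13 February 2016.
  Prosecution Delay Deduction: −94 days → 11 November 2015.
Terminal disclaimer: VP-492575 expires on the earlier of 31 March 2016 and 11 November 2015.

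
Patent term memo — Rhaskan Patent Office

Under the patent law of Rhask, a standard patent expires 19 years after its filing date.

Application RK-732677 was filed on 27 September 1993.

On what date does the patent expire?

2012-09-27

Filing date + 19 years → 27 September 2012.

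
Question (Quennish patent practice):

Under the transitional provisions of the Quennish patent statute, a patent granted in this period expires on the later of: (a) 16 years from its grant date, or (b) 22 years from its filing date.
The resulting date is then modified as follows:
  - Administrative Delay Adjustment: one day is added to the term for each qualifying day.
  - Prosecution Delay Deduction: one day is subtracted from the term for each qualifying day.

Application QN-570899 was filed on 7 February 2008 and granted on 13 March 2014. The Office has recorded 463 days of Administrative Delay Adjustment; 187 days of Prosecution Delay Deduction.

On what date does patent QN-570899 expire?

2030-12-14

(a) grant + 16 years → 13 March 2030.
(b) filing + 22 years → 7 February 2030.
Later of the two: 13 March 2030.
Administrative Delay Adjustment: +463 days → 19 June 2031.
Prosecution Delay Deduction: −187 days → 14 December 2030.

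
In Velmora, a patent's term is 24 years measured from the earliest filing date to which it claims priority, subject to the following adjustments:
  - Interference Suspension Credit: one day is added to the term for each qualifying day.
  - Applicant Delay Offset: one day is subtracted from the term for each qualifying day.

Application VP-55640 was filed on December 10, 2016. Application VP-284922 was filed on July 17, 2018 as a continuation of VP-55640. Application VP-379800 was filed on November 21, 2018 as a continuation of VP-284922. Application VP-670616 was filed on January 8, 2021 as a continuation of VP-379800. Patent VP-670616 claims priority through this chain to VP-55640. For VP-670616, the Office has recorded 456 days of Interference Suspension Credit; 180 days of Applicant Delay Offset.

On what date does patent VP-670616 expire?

2041-09-12

Earliest priority filing: 10 December 2016.
Base term: 10 December 2016 + 24 years → 10 December 2040.
Interference Suspension Credit: +456 days → 11 March 2042.
Applicant Delay Offset: −180 days → 12 September 2041.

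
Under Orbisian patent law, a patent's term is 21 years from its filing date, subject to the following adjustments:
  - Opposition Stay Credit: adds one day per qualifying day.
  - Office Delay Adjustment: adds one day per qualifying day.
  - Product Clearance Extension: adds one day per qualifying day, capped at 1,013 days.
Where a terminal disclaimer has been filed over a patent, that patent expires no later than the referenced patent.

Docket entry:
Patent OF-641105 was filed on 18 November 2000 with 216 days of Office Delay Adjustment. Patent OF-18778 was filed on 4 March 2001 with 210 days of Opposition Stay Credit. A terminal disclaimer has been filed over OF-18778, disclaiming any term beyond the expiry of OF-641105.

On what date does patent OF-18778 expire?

2022-06-22

Natural term of OF-18778:
  Base: filing + 21 years → 4 March 2022.
  Opposition Stay Credit: +210 days → 30 September 2022.
Expiry of referenced patent OF-641105:
  Base: filing + 21 years → 18 November 2021.
  Office Delay Adjustment: +216 days → 22 June 2022.
Terminal disclaimer: OF-18778 expires on the earlier of 30 September 2022 and 22 June 2022.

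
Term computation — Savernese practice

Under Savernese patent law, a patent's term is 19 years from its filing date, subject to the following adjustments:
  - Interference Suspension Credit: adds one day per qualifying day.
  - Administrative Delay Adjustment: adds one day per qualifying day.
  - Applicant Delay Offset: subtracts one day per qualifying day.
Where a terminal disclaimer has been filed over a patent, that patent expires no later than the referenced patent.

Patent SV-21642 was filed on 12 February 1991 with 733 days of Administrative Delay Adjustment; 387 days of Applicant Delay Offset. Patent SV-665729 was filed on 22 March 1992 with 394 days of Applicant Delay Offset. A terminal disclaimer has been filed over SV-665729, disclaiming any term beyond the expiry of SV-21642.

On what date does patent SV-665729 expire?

February 21, 2010

Natural term of SV-665729:
  Base: filing + 19 years → 22 March 2011.
  Applicant Delay Offset: −394 days → 21 February 2010.
Expiry of referenced patent SV-21642:
  Base: filing + 19 years → 12 February 2010.
  Administrative Delay Adjustment: +733 days → 15 February 2012.
  Applicant Delay Offset: −387 days → 24 January 2011.
Terminal disclaimer: SV-665729 expires on the earlier of 21 February 2010 and 24 January 2011.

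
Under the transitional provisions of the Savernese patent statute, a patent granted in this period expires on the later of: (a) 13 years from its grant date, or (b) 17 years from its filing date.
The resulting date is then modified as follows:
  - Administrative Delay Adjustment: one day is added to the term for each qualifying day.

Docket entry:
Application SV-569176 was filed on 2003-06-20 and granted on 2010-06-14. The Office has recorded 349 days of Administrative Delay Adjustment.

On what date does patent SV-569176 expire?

(a) grant + 13 years → 14 June 2023.
(b) filing + 17 years → 20 June 2020.
Later of the two: 14 June 2023.
Administrative Delay Adjustment: +349 days → 28 May 2024.

2024-05-28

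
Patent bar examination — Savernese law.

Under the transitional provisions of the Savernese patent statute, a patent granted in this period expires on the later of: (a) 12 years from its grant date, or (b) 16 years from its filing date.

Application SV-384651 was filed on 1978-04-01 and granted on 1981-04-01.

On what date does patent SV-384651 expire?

1994-04-01

(a) grant + 12 years → 1 April 1993.
(b) filing + 16 years → 1 April 1994.
Later of the two: 1 April 1994.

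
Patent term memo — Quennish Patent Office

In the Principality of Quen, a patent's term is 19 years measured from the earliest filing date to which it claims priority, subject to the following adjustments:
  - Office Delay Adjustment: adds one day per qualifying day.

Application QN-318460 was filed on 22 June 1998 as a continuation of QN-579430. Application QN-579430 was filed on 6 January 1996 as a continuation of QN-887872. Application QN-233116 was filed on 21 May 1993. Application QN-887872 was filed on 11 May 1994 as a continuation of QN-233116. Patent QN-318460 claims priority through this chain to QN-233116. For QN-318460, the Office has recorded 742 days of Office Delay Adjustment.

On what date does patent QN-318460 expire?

Earliest priority filing: 21 May 1993.
Base term: 21 May 1993 + 19 years → 21 May 2012.
Office Delay Adjustment: +742 days → 2 June 2014.

2014-06-02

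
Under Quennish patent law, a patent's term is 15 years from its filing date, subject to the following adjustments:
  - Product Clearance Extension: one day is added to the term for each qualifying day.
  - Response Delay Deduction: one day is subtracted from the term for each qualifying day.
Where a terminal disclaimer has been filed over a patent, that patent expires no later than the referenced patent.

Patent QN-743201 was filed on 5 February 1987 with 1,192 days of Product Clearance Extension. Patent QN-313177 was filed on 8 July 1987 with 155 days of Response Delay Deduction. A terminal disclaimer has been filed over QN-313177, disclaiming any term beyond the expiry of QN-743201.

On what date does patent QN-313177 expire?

Natural term of QN-313177:
  Base: filing + 15 years → 8 July 2002.
  Response Delay Deduction: −155 days → 3 February 2002.
Expiry of referenced patent QN-743201:
  Base: filing + 15 years → 5 February 2002.
  Product Clearance Extension: +1192 days → 12 May 2005.
Terminal disclaimer: QN-313177 expires on the earlier of 3 February 2002 and 12 May 2005.

2002-02-03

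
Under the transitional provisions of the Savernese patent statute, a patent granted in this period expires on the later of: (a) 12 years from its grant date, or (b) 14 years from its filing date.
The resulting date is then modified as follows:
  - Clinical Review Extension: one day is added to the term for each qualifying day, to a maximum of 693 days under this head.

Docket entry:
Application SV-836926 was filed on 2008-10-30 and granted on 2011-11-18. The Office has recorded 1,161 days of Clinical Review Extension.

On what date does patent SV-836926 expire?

2025-10-11

(a) grant + 12 years → 18 November 2023.
(b) filing + 14 years → 30 October 2022.
Later of the two: 18 November 2023.
Clinical Review Extension: 1161 days claimed exceeds the 693-day cap, so +693 days → 11 October 2025.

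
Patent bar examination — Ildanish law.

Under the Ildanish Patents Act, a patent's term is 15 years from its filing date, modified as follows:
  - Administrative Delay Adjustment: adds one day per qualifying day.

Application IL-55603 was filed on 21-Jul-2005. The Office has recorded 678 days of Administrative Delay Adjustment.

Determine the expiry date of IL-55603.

2022-05-30

Base term: filing date + 15 years → 21 July 2020.
Administrative Delay Adjustment: +678 days → 30 May 2022.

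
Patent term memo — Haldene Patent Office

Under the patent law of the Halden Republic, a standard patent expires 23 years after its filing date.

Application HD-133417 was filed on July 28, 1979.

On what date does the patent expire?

July 28, 2002

Filing date + 23 years → 28 July 2002.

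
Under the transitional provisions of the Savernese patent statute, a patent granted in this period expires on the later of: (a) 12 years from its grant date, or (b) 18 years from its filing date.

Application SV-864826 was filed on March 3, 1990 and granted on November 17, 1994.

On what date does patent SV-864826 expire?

(a) grant + 12 years → 17 November 2006.
(b) filing + 18 years → 3 March 2008.
Later of the two: 3 March 2008.

2008-03-03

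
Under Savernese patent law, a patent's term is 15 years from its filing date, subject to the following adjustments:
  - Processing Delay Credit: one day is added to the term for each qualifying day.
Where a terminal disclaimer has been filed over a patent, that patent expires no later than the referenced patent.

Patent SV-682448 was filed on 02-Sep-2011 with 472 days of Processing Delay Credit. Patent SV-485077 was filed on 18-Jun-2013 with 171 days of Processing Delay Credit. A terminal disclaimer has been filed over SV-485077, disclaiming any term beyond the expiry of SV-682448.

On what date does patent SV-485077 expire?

2027-12-18

Natural term of SV-485077:
  Base: filing + 15 years → 18 June 2028.
  Processing Delay Credit: +171 days → 6 December 2028.
Expiry of referenced patent SV-682448:
  Base: filing + 15 years → 2 September 2026.
  Processing Delay Credit: +472 days → 18 December 2027.
Terminal disclaimer: SV-485077 expires on the earlier of 6 December 2028 and 18 December 2027.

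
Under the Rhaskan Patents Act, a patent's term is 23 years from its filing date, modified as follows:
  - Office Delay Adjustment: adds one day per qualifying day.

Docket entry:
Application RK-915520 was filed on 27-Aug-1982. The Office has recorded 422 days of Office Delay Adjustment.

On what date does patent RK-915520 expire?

2006-10-23

Base term: filing date + 23 years → 27 August 2005.
Office Delay Adjustment: +422 days → 23 October 2006.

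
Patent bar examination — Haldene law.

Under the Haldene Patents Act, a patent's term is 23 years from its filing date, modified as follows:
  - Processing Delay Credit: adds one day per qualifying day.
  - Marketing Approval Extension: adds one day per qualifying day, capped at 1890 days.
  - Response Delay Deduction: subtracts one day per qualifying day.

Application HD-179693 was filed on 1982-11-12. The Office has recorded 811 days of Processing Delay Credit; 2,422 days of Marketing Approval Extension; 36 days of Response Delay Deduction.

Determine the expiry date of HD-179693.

Base term: filing date + 23 years → 12 November 2005.
Processing Delay Credit: +811 days → 1 February 2008.
Marketing Approval Extension: 2422 days claimed exceeds the 1890-day cap, so +1890 days → 5 April 2013.
Response Delay Deduction: −36 days → 28 February 2013.

2013-02-28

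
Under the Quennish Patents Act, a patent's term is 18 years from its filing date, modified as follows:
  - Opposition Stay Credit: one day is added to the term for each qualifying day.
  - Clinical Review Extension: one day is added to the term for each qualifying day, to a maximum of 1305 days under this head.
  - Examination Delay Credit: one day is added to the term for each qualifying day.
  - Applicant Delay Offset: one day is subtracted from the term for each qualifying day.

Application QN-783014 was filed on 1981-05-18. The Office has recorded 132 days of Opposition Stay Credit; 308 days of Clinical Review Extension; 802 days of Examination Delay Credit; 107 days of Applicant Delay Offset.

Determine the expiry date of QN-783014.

Base term: filing date + 18 years → 18 May 1999.
Opposition Stay Credit: +132 days → 27 September 1999.
Clinical Review Extension: 308 days (within the 1305-day cap) → +308 days → 31 July 2000.
Examination Delay Credit: +802 days → 11 October 2002.
Applicant Delay Offset: −107 days → 26 June 2002.

June 26, 2002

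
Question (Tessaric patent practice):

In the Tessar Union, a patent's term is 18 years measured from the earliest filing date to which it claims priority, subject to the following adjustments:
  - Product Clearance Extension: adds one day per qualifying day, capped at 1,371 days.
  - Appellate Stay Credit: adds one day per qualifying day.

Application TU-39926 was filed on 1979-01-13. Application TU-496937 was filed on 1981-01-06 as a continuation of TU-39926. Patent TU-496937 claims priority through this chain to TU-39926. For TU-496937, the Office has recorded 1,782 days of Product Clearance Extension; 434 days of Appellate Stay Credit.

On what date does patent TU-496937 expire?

Earliest priority filing: 13 January 1979.
Base term: 13 January 1979 + 18 years → 13 January 1997.
Product Clearance Extension: 1782 days claimed exceeds the 1371-day cap, so +1371 days → 15 October 2000.
Appellate Stay Credit: +434 days → 23 December 2001.

December 23, 2001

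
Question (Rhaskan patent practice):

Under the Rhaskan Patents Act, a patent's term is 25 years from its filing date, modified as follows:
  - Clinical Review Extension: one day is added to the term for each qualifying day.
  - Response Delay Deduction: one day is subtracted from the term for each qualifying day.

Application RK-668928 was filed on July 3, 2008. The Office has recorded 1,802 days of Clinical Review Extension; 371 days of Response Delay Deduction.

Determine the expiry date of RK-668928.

Base term: filing date + 25 years → 3 July 2033.
Clinical Review Extension: +1802 days → 9 June 2038.
Response Delay Deduction: −371 days → 3 June 2037.

June 3, 2037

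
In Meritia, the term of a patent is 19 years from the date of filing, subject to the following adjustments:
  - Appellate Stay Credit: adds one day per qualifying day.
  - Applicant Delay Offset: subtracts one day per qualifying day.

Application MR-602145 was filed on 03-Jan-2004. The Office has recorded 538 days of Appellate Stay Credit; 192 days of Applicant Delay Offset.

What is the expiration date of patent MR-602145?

2023-12-15

Base term: filing date + 19 years → 3 January 2023.
Appellate Stay Credit: +538 days → 24 June 2024.
Applicant Delay Offset: −192 days → 15 December 2023.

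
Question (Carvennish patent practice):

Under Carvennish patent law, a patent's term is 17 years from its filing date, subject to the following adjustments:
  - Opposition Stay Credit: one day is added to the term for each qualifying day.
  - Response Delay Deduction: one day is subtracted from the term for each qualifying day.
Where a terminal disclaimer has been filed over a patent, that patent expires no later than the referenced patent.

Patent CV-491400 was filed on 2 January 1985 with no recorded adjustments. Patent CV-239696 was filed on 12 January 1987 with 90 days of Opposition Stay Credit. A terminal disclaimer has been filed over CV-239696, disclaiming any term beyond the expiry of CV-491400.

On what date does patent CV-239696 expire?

Natural term of CV-239696:
  Base: filing + 17 years → 12 January 2004.
  Opposition Stay Credit: +90 days → 11 April 2004.
Expiry of referenced patent CV-491400:
  Base: filing + 17 years → 2 January 2002.
Terminal disclaimer: CV-239696 expires on the earlier of 11 April 2004 and 2 January 2002.

2002-01-02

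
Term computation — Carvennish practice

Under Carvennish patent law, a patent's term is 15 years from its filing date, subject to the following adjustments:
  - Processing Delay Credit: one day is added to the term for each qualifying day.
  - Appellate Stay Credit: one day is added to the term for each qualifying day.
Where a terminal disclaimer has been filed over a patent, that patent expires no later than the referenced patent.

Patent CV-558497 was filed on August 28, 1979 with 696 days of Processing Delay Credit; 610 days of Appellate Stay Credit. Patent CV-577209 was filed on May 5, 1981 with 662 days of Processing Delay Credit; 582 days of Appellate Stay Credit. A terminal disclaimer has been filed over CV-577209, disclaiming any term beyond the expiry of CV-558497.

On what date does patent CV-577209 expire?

Natural term of CV-577209:
  Base: filing + 15 years → 5 May 1996.
  Processing Delay Credit: +662 days → 26 February 1998.
  Appellate Stay Credit: +582 days → 1 October 1999.
Expiry of referenced patent CV-558497:
  Base: filing + 15 years → 28 August 1994.
  Processing Delay Credit: +696 days → 24 July 1996.
  Appellate Stay Credit: +610 days → 26 March 1998.
Terminal disclaimer: CV-577209 expires on the earlier of 1 October 1999 and 26 March 1998.

March 26, 1998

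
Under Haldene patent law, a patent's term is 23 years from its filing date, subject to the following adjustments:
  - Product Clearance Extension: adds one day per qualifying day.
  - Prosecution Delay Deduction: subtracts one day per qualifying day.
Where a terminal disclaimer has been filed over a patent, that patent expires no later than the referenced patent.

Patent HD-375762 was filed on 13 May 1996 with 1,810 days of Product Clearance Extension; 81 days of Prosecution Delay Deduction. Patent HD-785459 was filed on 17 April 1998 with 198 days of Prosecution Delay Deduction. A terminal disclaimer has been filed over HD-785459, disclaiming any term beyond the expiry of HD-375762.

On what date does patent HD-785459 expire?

October 1, 2020

Natural term of HD-785459:
  Base: filing + 23 years → 17 April 2021.
  Prosecution Delay Deduction: −198 days → 1 October 2020.
Expiry of referenced patent HD-375762:
  Base: filing + 23 years → 13 May 2019.
  Product Clearance Extension: +1810 days → 26 April 2024.
  Prosecution Delay Deduction: −81 days → 5 February 2024.
Terminal disclaimer: HD-785459 expires on the earlier of 1 October 2020 and 5 February 2024.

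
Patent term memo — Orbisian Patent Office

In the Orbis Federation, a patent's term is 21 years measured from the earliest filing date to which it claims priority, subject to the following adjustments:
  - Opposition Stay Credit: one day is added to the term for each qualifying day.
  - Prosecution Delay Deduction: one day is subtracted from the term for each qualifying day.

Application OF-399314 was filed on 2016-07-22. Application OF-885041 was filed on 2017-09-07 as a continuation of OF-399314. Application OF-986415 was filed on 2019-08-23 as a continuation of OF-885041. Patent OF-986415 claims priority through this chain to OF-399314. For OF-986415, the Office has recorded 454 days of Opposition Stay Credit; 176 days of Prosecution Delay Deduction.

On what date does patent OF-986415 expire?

2038-04-26

Earliest priority filing: 22 July 2016.
Base term: 22 July 2016 + 21 years → 22 July 2037.
Opposition Stay Credit: +454 days → 19 October 2038.
Prosecution Delay Deduction: −176 days → 26 April 2038.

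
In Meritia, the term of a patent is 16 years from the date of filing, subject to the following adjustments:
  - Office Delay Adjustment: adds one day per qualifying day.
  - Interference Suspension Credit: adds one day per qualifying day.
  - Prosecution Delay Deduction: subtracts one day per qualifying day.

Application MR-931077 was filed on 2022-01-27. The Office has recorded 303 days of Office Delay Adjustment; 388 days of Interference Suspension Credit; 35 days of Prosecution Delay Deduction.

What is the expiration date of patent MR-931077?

November 14, 2039

Base term: filing date + 16 years → 27 January 2038.
Office Delay Adjustment: +303 days → 26 November 2038.
Interference Suspension Credit: +388 days → 19 December 2039.
Prosecution Delay Deduction: −35 days → 14 November 2039.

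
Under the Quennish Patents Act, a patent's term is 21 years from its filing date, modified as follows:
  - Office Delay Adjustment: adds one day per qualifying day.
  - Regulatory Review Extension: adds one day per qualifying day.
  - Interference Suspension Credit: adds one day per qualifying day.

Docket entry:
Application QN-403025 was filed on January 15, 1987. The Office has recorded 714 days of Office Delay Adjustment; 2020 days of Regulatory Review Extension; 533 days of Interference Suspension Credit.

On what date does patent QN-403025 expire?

Base term: filing date + 21 years → 15 January 2008.
Office Delay Adjustment: +714 days → 29 December 2009.
Regulatory Review Extension: +2020 days → 11 July 2015.
Interference Suspension Credit: +533 days → 25 December 2016.

December 25, 2016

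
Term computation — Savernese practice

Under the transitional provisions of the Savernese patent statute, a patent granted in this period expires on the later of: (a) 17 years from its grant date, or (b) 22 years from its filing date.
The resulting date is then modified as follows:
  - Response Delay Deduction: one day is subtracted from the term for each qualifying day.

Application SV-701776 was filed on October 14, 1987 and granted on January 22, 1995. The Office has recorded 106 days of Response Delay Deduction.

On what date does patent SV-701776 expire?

October 8, 2011

(a) grant + 17 years → 22 January 2012.
(b) filing + 22 years → 14 October 2009.
Later of the two: 22 January 2012.
Response Delay Deduction: −106 days → 8 October 2011.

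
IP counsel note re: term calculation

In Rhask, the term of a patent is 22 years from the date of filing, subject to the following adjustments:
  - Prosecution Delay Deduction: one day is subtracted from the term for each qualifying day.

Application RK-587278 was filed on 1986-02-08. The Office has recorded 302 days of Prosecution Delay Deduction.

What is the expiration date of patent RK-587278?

Base term: filing date + 22 years → 8 February 2008.
Prosecution Delay Deduction: −302 days → 12 April 2007.

2007-04-12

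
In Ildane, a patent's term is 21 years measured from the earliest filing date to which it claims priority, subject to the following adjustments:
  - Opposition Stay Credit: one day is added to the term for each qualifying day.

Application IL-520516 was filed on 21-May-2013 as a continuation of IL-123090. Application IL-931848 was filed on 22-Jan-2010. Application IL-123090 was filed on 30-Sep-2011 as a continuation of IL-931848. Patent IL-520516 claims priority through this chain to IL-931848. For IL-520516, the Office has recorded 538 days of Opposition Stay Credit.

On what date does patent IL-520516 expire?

July 13, 2032

Earliest priority filing: 22 January 2010.
Base term: 22 January 2010 + 21 years → 22 January 2031.
Opposition Stay Credit: +538 days → 13 July 2032.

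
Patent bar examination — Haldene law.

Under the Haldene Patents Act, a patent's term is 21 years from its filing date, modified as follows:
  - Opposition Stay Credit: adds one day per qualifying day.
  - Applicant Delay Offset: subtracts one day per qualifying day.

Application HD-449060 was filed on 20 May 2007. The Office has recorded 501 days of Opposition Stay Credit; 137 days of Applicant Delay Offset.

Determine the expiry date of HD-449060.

Base term: filing date + 21 years → 20 May 2028.
Opposition Stay Credit: +501 days → 3 October 2029.
Applicant Delay Offset: −137 days → 19 May 2029.

May 19, 2029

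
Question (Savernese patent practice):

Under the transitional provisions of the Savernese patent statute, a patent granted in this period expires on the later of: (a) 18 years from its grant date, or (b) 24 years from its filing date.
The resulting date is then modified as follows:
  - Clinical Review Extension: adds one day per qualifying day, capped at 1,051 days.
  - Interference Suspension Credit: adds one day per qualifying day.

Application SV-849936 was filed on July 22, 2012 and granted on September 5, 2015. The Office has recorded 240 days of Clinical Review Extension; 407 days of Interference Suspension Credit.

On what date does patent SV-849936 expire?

April 30, 2038

(a) grant + 18 years → 5 September 2033.
(b) filing + 24 years → 22 July 2036.
Later of the two: 22 July 2036.
Clinical Review Extension: 240 days (within the 1051-day cap) → +240 days → 19 March 2037.
Interference Suspension Credit: +407 days → 30 April 2038.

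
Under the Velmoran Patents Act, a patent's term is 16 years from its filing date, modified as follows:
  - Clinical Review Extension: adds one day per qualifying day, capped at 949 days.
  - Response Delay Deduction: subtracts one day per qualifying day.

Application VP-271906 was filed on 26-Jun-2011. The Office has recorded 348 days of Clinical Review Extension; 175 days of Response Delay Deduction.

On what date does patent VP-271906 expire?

Base term: filing date + 16 years → 26 June 2027.
Clinical Review Extension: 348 days (within the 949-day cap) → +348 days → 8 June 2028.
Response Delay Deduction: −175 days → 16 December 2027.

2027-12-16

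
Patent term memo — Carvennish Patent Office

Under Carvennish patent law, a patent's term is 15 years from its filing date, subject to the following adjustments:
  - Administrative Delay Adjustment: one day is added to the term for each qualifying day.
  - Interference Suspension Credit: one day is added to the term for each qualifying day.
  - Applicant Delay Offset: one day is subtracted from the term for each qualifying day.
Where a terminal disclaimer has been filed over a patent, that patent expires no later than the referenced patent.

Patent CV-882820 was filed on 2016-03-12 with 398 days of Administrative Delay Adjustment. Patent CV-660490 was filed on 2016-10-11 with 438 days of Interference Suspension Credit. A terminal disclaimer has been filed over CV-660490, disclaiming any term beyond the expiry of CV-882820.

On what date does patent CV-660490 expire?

April 13, 2032

Natural term of CV-660490:
  Base: filing + 15 years → 11 October 2031.
  Interference Suspension Credit: +438 days → 22 December 2032.
Expiry of referenced patent CV-882820:
  Base: filing + 15 years → 12 March 2031.
  Administrative Delay Adjustment: +398 days → 13 April 2032.
Terminal disclaimer: CV-660490 expires on the earlier of 22 December 2032 and 13 April 2032.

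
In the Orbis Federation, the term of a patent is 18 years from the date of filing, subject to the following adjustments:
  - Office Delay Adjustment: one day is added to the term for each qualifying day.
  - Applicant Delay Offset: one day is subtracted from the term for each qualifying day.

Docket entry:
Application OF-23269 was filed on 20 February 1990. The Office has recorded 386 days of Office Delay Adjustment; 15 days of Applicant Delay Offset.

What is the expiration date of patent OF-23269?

Base term: filing date + 18 years → 20 February 2008.
Office Delay Adjustment: +386 days → 12 March 2009.
Applicant Delay Offset: −15 days → 25 February 2009.

February 25, 2009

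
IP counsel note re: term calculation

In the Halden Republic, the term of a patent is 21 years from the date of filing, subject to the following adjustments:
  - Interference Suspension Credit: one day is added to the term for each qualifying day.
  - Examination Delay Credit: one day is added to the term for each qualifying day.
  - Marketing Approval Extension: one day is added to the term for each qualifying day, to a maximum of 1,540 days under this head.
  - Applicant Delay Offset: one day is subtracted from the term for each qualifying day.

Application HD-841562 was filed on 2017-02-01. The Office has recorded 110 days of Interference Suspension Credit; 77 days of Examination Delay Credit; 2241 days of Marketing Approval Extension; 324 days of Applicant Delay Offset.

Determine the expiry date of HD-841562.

Base term: filing date + 21 years → 1 February 2038.
Interference Suspension Credit: +110 days → 22 May 2038.
Examination Delay Credit: +77 days → 7 August 2038.
Marketing Approval Extension: 2241 days claimed exceeds the 1540-day cap, so +1540 days → 25 October 2042.
Applicant Delay Offset: −324 days → 5 December 2041.

2041-12-05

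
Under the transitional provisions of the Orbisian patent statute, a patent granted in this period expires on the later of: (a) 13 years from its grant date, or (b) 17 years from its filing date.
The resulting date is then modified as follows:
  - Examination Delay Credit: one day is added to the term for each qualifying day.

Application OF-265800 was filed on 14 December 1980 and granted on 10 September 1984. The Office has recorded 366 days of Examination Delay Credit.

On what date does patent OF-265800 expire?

December 15, 1998

(a) grant + 13 years → 10 September 1997.
(b) filing + 17 years → 14 December 1997.
Later of the two: 14 December 1997.
Examination Delay Credit: +366 days → 15 December 1998.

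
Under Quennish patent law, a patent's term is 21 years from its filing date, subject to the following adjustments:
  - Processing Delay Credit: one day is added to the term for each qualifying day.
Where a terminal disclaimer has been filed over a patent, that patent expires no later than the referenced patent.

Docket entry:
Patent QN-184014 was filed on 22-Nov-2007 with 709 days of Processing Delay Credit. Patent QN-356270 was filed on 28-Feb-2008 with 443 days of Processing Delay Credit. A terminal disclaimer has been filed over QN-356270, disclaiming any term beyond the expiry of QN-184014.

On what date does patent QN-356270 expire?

May 17, 2030

Natural term of QN-356270:
  Base: filing + 21 years → 28 February 2029.
  Processing Delay Credit: +443 days → 17 May 2030.
Expiry of referenced patent QN-184014:
  Base: filing + 21 years → 22 November 2028.
  Processing Delay Credit: +709 days → 1 November 2030.
Terminal disclaimer: QN-356270 expires on the earlier of 17 May 2030 and 1 November 2030.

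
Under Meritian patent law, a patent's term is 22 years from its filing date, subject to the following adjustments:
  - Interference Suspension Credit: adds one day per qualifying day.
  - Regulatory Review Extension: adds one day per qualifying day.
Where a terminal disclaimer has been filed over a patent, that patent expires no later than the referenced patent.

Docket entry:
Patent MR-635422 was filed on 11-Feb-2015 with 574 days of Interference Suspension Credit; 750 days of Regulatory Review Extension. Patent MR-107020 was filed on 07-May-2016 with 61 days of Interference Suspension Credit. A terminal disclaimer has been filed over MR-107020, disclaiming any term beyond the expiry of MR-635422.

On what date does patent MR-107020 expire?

Natural term of MR-107020:
  Base: filing + 22 years → 7 May 2038.
  Interference Suspension Credit: +61 days → 7 July 2038.
Expiry of referenced patent MR-635422:
  Base: filing + 22 years → 11 February 2037.
  Interference Suspension Credit: +574 days → 8 September 2038.
  Regulatory Review Extension: +750 days → 27 September 2040.
Terminal disclaimer: MR-107020 expires on the earlier of 7 July 2038 and 27 September 2040.

July 7, 2038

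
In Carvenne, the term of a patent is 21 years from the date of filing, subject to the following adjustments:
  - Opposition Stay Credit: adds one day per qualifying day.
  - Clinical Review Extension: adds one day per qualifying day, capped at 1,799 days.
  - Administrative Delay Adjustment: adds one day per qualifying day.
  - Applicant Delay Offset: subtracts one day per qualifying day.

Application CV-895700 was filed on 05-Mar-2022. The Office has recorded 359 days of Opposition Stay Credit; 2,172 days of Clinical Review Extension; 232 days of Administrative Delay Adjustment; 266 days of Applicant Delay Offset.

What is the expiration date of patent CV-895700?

December 27, 2048

Base term: filing date + 21 years → 5 March 2043.
Opposition Stay Credit: +359 days → 27 February 2044.
Clinical Review Extension: 2172 days claimed exceeds the 1799-day cap, so +1799 days → 30 January 2049.
Administrative Delay Adjustment: +232 days → 19 September 2049.
Applicant Delay Offset: −266 days → 27 December 2048.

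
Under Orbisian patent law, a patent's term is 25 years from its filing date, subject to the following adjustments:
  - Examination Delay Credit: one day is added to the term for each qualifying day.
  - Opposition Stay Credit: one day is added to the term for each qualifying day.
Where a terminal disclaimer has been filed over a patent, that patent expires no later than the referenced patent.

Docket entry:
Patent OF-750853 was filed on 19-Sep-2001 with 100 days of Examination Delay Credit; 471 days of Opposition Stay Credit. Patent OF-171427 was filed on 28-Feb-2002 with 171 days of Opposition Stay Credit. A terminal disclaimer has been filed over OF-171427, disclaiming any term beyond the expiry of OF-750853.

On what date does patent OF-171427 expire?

Natural term of OF-171427:
  Base: filing + 25 years → 28 February 2027.
  Opposition Stay Credit: +171 days → 18 August 2027.
Expiry of referenced patent OF-750853:
  Base: filing + 25 years → 19 September 2026.
  Examination Delay Credit: +100 days → 28 December 2026.
  Opposition Stay Credit: +471 days → 12 April 2028.
Terminal disclaimer: OF-171427 expires on the earlier of 18 August 2027 and 12 April 2028.

August 18, 2027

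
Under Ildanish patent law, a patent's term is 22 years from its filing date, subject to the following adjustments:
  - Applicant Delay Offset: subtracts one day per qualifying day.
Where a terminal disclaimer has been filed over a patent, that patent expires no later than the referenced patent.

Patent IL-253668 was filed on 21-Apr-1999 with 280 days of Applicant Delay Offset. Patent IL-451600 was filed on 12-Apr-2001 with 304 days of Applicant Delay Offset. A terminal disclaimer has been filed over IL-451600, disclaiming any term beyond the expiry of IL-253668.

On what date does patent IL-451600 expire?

July 15, 2020

Natural term of IL-451600:
  Base: filing + 22 years → 12 April 2023.
  Applicant Delay Offset: −304 days → 12 June 2022.
Expiry of referenced patent IL-253668:
  Base: filing + 22 years → 21 April 2021.
  Applicant Delay Offset: −280 days → 15 July 2020.
Terminal disclaimer: IL-451600 expires on the earlier of 12 June 2022 and 15 July 2020.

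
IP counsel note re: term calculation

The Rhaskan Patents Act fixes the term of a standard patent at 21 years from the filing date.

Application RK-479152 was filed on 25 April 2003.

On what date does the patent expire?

April 25, 2024

Filing date + 21 years → 25 April 2024.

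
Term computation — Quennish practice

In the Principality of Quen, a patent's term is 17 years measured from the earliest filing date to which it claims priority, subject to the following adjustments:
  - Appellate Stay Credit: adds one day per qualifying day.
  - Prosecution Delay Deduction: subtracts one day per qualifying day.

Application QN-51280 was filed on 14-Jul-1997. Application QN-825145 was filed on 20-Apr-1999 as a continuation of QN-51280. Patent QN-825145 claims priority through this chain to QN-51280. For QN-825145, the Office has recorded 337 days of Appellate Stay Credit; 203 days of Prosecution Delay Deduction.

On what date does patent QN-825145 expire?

Earliest priority filing: 14 July 1997.
Base term: 14 July 1997 + 17 years → 14 July 2014.
Appellate Stay Credit: +337 days → 16 June 2015.
Prosecution Delay Deduction: −203 days → 25 November 2014.

November 25, 2014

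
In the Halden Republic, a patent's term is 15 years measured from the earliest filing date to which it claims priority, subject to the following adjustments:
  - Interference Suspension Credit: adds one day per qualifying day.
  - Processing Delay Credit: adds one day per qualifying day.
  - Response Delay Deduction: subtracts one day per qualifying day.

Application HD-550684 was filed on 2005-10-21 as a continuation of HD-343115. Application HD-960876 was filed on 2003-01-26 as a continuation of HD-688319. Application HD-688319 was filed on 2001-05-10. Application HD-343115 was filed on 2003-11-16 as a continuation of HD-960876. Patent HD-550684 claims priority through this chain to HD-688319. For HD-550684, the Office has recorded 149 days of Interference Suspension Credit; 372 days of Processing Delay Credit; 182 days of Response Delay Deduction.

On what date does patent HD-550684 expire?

Earliest priority filing: 10 May 2001.
Base term: 10 May 2001 + 15 years → 10 May 2016.
Interference Suspension Credit: +149 days → 6 October 2016.
Processing Delay Credit: +372 days → 13 October 2017.
Response Delay Deduction: −182 days → 14 April 2017.

April 14, 2017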